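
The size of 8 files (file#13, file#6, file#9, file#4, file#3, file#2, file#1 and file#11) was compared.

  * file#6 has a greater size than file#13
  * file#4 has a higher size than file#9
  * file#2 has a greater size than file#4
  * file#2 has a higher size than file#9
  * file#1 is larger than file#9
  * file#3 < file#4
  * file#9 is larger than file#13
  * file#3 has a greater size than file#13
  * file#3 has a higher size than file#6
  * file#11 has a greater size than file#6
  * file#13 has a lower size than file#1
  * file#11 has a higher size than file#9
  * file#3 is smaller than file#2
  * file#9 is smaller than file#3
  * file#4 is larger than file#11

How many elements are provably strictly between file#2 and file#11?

1

Chaining upward from file#11 reaches: file#4.
Chaining downward from file#2 reaches: file#13, file#9, file#6, file#3, file#4.
Strictly between file#11 and file#2 are those in both lists: file#4 — 1 element.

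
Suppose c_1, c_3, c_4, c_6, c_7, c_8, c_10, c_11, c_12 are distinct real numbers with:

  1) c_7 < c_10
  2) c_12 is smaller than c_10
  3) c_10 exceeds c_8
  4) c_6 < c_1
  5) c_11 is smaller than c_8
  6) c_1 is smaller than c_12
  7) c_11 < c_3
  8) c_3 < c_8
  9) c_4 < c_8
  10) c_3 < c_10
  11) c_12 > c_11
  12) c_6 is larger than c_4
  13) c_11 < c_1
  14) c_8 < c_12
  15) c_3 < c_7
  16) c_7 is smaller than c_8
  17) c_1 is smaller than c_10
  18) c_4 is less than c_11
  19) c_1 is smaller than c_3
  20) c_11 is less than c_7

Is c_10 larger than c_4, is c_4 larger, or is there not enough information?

c_10

Chaining the given relations: c_4 < c_11 < c_1 < c_3 < c_7 < c_8 < c_12 < c_10.
So c_10 is larger.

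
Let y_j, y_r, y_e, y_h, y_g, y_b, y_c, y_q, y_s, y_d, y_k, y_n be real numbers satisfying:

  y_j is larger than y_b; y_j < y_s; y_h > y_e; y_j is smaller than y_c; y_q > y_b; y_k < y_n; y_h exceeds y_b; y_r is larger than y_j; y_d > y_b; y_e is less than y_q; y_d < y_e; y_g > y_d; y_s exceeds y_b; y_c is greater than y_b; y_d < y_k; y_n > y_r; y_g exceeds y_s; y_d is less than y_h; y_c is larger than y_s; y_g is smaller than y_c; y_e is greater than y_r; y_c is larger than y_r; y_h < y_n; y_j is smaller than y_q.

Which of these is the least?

y_b

Chaining upward from y_b: directly above it, y_j, y_d, y_s, y_c, y_h, y_q; then y_g, y_r, y_e, y_k, y_n.
That covers every other element, and nothing is given below y_b, so y_b is the least.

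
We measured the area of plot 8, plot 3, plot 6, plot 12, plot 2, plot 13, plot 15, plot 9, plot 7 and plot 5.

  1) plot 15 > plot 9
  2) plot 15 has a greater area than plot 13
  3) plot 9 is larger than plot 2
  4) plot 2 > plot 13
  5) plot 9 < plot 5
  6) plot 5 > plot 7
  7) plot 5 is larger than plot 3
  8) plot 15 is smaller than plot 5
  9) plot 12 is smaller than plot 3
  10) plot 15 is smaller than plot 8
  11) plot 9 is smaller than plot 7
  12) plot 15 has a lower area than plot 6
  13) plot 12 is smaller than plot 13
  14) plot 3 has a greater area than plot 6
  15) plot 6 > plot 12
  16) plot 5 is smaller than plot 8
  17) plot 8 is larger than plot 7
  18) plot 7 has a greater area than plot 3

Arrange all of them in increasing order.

plot 12 < plot 13 < plot 2 < plot 9 < plot 15 < plot 6 < plot 3 < plot 7 < plot 5 < plot 8

Each adjacent pair is fixed by a given relation: plot 12 < plot 13; plot 13 < plot 2; plot 2 < plot 9; plot 9 < plot 15; plot 15 < plot 6; plot 6 < plot 3; plot 3 < plot 7; plot 7 < plot 5; plot 5 < plot 8. Chaining them end to end gives the full order.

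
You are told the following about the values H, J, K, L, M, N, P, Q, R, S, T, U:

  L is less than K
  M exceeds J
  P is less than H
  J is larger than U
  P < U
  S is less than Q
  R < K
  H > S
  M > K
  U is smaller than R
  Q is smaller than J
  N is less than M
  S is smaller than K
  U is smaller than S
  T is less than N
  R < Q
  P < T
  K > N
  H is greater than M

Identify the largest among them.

P is not greatest since P < T; U is not greatest since U < J; T is not greatest since T < N; N is not greatest since N < K; S is not greatest since S < Q; R is not greatest since R < K; L is not greatest since L < K; K is not greatest since K < M; Q is not greatest since Q < J; J is not greatest since J < M; M is not greatest since M < H.
Only H has nothing above it, so H is the largest.

H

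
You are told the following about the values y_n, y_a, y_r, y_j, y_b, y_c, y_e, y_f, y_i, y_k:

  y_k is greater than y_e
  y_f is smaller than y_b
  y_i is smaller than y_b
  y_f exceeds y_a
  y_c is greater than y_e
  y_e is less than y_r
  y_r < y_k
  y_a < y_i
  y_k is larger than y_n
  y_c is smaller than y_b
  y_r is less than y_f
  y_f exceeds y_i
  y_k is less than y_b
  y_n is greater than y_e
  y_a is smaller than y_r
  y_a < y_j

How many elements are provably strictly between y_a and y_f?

Chaining upward from y_a reaches: y_i, y_r, y_j, y_k, y_b.
Chaining downward from y_f reaches: y_i, y_e, y_r.
Strictly between y_a and y_f are those in both lists: y_i, y_r — 2 elements.

2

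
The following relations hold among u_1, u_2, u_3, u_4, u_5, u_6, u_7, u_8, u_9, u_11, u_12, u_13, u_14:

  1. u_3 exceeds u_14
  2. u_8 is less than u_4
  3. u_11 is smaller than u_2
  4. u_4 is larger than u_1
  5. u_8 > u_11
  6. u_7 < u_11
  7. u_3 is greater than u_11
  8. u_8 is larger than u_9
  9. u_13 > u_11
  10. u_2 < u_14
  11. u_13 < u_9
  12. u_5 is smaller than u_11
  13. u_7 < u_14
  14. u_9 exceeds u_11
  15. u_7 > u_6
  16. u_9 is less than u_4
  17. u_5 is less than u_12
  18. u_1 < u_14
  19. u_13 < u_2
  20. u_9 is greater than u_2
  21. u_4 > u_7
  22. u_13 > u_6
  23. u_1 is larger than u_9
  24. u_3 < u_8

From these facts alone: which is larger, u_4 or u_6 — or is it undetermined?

u_4

u_6 < u_7 and u_7 < u_11 give u_6 < u_11.
Then u_11 < u_13 extends the chain to u_13.
Then u_13 < u_2 extends the chain to u_2.
With u_2 < u_9: u_6 < u_7 < u_11 < u_13 < u_2 < u_9.
With u_9 < u_1: u_6 < u_7 < u_11 < u_13 < u_2 < u_9 < u_1.
Then u_1 < u_14 extends the chain to u_14.
With u_14 < u_3: u_6 < u_7 < u_11 < u_13 < u_2 < u_9 < u_1 < u_14 < u_3.
With u_3 < u_8: u_6 < u_7 < u_11 < u_13 < u_2 < u_9 < u_1 < u_14 < u_3 < u_8.
Then u_8 < u_4 extends the chain to u_4.
So u_4 is larger.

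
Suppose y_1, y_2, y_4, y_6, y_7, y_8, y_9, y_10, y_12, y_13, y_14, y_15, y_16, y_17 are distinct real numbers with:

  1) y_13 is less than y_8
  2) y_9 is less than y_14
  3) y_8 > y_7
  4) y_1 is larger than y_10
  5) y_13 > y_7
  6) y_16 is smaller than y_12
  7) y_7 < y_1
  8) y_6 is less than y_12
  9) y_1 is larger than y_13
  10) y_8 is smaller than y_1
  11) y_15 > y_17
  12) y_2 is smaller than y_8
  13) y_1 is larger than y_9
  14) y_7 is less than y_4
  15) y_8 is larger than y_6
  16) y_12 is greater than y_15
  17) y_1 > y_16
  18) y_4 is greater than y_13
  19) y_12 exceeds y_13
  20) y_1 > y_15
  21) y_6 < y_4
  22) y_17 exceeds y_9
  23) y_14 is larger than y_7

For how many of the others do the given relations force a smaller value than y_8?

4

The elements the relations force below y_8 are y_7, y_2, y_6, y_13 — no chain reaches any other.
That is 4.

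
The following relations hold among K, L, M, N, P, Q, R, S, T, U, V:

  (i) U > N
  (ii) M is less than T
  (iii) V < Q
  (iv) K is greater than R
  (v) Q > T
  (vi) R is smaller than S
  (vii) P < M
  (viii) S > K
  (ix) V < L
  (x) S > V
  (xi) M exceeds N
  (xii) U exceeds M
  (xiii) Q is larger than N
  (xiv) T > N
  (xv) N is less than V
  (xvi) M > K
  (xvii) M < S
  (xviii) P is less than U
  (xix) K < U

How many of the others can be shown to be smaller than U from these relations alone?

From U the given relations immediately reach N, P, K, M.
From those, R — 5 in total.
No other element is forced below U by the given relations, so the count is 5.

5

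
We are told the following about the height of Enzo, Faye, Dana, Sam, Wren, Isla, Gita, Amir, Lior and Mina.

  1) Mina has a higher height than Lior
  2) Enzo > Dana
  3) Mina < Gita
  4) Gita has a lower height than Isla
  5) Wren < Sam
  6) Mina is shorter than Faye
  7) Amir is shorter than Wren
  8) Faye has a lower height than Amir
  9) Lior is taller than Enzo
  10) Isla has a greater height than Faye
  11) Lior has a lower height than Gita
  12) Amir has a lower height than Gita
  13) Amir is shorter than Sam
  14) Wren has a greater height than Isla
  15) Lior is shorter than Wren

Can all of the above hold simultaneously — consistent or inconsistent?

Every relation is compatible with Dana < Enzo < Lior < Mina < Faye < Amir < Gita < Isla < Wren < Sam; the set is consistent.

consistent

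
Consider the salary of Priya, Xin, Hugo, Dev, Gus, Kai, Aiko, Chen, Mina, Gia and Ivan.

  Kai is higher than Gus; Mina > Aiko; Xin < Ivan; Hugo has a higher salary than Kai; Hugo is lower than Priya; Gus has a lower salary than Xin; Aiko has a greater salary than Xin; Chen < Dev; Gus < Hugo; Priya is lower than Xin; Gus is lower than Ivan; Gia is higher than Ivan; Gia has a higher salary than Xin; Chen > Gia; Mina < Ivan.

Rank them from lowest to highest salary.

The consecutive links are each given: Gus < Kai; Kai < Hugo; Hugo < Priya; Priya < Xin; Xin < Aiko; Aiko < Mina; Mina < Ivan; Ivan < Gia; Gia < Chen; Chen < Dev.

Gus < Kai < Hugo < Priya < Xin < Aiko < Mina < Ivan < Gia < Chen < Dev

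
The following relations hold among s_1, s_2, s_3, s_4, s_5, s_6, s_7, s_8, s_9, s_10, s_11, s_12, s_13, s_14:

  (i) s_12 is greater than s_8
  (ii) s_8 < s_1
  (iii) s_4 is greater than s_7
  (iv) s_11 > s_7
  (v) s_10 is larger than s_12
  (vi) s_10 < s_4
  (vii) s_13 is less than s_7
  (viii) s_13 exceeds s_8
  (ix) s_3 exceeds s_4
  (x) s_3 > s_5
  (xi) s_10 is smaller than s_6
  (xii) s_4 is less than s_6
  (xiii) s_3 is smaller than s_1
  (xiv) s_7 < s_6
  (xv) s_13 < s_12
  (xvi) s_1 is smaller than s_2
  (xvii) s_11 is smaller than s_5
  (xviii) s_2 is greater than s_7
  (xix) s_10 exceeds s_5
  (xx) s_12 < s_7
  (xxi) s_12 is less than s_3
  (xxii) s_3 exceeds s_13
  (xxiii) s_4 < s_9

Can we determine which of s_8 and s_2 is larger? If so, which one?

Following the relations from s_8: s_8 < s_13 < s_12 < s_7 < s_11 < s_5 < s_10 < s_4 < s_3 < s_1 < s_2.
So s_2 is larger.

s_2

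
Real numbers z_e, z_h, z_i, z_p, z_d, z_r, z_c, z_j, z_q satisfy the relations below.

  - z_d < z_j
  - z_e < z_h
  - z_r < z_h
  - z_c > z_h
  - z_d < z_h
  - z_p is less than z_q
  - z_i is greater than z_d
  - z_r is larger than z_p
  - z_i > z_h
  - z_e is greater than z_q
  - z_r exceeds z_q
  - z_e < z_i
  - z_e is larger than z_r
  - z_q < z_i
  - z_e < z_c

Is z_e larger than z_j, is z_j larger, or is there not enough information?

Following every chain through z_e: above z_e we get z_h, z_i, z_c; below z_e we get z_p, z_q, z_r.
z_j is not reached, and no chain runs the other way from z_j to z_e.
So the given relations leave the order of z_e and z_j undetermined.

undetermined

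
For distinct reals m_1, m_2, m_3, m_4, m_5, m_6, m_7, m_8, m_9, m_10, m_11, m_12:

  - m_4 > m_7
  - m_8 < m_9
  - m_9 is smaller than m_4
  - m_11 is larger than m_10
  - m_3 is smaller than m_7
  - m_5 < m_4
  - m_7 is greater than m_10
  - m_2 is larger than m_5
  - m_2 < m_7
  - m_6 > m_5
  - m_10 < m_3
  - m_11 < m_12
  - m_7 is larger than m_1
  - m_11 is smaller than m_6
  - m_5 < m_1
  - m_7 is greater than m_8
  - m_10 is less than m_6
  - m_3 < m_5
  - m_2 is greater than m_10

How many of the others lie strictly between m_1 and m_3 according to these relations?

1

Chaining upward from m_3 reaches: m_5, m_6, m_2, m_7, m_4.
Chaining downward from m_1 reaches: m_10, m_5.
Strictly between m_3 and m_1 are those in both lists: m_5 — 1 element.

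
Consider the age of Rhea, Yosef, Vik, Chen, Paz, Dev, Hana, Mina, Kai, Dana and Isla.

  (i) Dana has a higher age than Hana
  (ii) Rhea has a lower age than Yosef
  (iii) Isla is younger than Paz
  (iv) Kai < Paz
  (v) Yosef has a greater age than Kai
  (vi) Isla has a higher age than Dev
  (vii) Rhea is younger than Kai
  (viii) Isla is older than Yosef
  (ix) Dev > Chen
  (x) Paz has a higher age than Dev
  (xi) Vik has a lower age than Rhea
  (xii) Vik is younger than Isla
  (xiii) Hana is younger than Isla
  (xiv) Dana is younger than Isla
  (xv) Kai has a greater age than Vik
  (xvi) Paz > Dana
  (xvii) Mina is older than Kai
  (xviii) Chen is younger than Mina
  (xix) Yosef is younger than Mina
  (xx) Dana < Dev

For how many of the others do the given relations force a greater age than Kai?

Directly above Kai: Yosef, Paz, Mina.
One step further: Isla (4 so far).
Nothing else is reachable above Kai; 4 in all.

4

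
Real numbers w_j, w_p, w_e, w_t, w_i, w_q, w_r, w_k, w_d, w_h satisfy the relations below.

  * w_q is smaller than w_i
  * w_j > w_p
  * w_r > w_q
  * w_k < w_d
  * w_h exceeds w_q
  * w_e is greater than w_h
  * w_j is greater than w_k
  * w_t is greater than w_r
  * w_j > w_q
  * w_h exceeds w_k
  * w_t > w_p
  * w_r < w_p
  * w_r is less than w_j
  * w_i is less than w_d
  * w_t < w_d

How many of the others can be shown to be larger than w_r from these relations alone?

From w_r the given relations immediately reach w_p, w_t, w_j.
From those, w_d — 4 in total.
Nothing else is reachable above w_r; 4 in all.

4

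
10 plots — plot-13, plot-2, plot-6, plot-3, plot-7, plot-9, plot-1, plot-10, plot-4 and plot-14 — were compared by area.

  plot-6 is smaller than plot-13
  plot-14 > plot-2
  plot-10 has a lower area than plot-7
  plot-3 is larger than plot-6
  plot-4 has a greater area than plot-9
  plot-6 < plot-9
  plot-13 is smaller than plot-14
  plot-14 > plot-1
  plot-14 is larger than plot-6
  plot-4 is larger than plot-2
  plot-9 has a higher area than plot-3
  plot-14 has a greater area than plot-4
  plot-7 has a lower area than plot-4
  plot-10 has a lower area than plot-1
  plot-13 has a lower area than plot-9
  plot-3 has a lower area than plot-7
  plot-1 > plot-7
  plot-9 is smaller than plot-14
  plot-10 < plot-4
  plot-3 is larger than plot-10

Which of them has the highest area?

plot-10 is not greatest since plot-10 < plot-1; plot-6 is not greatest since plot-6 < plot-9; plot-13 is not greatest since plot-13 < plot-14; plot-3 is not greatest since plot-3 < plot-7; plot-7 is not greatest since plot-7 < plot-1; plot-1 is not greatest since plot-1 < plot-14; plot-9 is not greatest since plot-9 < plot-4; plot-2 is not greatest since plot-2 < plot-14; plot-4 is not greatest since plot-4 < plot-14.
Only plot-14 has nothing above it, so plot-14 is the highest area.

plot-14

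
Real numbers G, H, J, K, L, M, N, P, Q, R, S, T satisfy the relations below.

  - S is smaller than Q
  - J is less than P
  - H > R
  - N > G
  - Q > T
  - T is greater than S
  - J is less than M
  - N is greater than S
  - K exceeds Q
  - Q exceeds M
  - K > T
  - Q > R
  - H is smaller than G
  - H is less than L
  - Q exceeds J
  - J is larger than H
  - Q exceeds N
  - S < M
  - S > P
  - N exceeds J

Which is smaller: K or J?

J < P and P < S give J < S.
Then S < N extends the chain to N.
With N < Q: J < P < S < N < Q.
With Q < K: J < P < S < N < Q < K.
So J < K; J is the smaller of the two.

J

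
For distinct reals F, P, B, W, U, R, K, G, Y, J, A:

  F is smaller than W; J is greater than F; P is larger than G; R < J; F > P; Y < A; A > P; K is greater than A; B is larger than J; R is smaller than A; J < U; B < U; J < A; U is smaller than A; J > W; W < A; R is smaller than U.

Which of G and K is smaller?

G

Chaining the given relations: G < P < F < W < J < B < U < A < K.
So G < K; G is the smaller of the two.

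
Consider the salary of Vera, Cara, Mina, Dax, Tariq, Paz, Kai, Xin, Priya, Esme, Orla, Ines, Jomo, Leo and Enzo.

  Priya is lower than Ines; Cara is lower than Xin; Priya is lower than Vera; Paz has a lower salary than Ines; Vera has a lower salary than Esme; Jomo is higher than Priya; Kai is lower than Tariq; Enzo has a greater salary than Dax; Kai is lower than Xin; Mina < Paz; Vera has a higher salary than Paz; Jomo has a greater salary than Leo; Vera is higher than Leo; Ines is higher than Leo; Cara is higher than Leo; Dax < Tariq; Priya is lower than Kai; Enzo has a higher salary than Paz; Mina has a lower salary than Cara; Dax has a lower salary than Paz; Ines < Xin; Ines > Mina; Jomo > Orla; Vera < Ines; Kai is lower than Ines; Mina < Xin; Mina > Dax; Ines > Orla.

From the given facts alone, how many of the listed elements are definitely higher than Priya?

7

Directly above Priya: Kai, Vera, Ines, Jomo.
One step further: Tariq, Xin, Esme (7 so far).
Nothing else is reachable above Priya; 7 in all.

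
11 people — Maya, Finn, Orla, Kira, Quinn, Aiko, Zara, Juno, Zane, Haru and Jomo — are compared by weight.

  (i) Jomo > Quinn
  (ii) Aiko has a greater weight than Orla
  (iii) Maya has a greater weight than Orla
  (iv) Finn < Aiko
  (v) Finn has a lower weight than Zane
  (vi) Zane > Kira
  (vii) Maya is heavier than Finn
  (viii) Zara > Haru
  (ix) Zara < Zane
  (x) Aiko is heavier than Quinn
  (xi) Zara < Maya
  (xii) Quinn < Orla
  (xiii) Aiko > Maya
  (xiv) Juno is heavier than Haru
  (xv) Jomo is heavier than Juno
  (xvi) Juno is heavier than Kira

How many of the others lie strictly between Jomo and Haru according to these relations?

Chaining upward from Haru reaches: Juno, Zara, Maya, Aiko, Zane.
Chaining downward from Jomo reaches: Kira, Quinn, Juno.
Strictly between Haru and Jomo are those in both lists: Juno — 1 element.

1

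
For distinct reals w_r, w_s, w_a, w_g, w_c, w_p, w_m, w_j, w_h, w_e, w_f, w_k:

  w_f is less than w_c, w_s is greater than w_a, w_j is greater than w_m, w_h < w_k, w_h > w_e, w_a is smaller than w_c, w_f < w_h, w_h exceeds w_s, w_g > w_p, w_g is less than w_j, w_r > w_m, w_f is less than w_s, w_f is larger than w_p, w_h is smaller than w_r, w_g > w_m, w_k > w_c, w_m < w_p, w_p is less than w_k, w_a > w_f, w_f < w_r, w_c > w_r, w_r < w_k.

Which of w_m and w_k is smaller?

w_m < w_p < w_f < w_a < w_s < w_h < w_k, by transitivity through w_p, w_f, w_a, w_s, w_h.
So w_m < w_k; w_m is the smaller of the two.

w_m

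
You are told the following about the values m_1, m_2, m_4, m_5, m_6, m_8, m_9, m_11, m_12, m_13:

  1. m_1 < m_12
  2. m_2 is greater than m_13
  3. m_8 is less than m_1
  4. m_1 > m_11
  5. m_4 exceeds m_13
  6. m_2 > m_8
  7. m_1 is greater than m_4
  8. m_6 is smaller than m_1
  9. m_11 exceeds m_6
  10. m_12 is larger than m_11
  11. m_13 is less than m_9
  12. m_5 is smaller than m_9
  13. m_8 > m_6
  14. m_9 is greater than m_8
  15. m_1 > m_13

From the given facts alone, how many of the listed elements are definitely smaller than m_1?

5

The elements the relations force below m_1 are m_13, m_6, m_8, m_11, m_4 — no chain reaches any other.
That is 5.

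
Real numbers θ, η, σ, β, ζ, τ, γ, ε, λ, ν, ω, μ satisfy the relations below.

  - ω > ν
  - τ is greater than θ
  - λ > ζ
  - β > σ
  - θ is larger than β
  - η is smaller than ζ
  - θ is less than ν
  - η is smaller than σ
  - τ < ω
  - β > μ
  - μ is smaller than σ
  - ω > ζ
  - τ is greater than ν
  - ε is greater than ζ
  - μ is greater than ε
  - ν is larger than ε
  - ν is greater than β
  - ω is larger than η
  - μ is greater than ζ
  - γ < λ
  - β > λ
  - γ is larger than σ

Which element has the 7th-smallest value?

Chaining the given pairs: η < ζ < ε < μ < σ < γ < λ < β < θ < ν < τ < ω.
The 7th smallest is λ.

λ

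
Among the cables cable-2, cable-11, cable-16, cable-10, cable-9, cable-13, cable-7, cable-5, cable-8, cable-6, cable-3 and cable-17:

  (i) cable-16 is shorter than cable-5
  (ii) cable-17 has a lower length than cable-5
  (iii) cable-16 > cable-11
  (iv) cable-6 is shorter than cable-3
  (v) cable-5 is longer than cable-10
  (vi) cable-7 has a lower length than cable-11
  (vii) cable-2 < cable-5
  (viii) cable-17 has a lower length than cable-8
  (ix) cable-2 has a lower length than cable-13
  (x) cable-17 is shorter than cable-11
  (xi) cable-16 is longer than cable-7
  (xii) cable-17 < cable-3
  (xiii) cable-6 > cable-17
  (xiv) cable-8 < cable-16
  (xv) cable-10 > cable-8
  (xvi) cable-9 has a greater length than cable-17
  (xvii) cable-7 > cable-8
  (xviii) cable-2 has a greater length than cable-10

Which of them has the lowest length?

Chaining upward from cable-17: directly above it, cable-8, cable-6, cable-11, cable-3, cable-5, cable-9; then cable-7, cable-10, cable-16; then cable-2; then cable-13.
That covers every other element, and nothing is given below cable-17, so cable-17 is the lowest length.

cable-17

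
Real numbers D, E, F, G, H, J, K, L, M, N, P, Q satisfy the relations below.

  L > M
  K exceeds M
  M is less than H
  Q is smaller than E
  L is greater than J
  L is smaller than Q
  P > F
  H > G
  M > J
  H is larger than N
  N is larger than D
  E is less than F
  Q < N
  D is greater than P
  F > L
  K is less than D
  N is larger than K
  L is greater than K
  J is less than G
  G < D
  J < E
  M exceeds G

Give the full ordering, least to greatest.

The consecutive links are each given: J < G; G < M; M < K; K < L; L < Q; Q < E; E < F; F < P; P < D; D < N; N < H.

J < G < M < K < L < Q < E < F < P < D < N < H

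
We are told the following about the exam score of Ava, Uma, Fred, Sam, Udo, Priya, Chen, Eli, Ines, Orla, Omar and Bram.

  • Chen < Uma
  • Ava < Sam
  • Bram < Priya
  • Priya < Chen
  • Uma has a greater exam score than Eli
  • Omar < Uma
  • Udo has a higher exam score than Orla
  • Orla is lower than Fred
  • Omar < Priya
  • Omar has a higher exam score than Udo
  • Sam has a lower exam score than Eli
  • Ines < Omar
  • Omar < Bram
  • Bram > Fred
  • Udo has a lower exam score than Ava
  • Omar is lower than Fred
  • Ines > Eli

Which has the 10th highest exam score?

Piecing the relations together gives one ordering: Orla < Udo < Ava < Sam < Eli < Ines < Omar < Fred < Bram < Priya < Chen < Uma.
Counting 10 from the largest end gives Ava.

Ava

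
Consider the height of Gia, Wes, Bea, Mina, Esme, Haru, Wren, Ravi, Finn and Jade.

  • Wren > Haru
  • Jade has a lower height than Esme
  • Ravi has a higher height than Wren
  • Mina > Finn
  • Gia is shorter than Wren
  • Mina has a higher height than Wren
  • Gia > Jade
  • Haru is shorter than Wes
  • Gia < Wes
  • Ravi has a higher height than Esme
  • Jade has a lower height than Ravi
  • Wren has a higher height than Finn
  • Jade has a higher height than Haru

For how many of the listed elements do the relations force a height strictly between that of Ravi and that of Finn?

1

Chaining upward from Finn reaches: Wren, Mina.
Chaining downward from Ravi reaches: Haru, Jade, Gia, Esme, Wren.
Strictly between Finn and Ravi are those in both lists: Wren — 1 element.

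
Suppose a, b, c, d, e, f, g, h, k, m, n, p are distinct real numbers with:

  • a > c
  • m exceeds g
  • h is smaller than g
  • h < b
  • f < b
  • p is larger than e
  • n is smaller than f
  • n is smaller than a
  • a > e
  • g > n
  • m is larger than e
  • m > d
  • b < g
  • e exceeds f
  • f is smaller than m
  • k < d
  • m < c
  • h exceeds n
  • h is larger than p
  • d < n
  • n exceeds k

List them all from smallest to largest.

k < d < n < f < e < p < h < b < g < m < c < a

Each adjacent pair is fixed by a given relation: k < d; d < n; n < f; f < e; e < p; p < h; h < b; b < g; g < m; m < c; c < a. Chaining them end to end gives the full order.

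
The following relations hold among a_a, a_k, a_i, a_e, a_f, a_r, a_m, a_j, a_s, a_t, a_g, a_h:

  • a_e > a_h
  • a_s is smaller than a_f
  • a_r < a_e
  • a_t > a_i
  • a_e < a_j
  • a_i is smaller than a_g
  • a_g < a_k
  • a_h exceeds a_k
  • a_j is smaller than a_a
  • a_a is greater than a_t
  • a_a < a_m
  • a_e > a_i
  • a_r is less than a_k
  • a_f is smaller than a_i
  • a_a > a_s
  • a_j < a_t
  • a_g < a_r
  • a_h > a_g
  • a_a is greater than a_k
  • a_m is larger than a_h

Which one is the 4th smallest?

a_g

The consecutive relations fix a unique order: a_s < a_f < a_i < a_g < a_r < a_k < a_h < a_e < a_j < a_t < a_a < a_m.
Counting 4 from the smallest end gives a_g.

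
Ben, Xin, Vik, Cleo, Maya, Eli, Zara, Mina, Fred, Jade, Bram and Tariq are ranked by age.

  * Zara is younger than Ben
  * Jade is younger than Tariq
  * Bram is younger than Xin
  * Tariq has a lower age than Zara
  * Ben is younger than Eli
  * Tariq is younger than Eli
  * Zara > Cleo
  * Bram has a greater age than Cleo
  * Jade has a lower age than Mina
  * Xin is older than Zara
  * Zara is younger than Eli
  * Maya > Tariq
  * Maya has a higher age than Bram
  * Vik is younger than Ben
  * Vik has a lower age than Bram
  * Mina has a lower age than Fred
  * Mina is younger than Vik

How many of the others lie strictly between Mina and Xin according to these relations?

Chaining upward from Mina reaches: Vik, Bram, Fred, Ben, Maya, Eli.
Chaining downward from Xin reaches: Jade, Tariq, Vik, Cleo, Bram, Zara.
Strictly between Mina and Xin are those in both lists: Vik, Bram — 2 elements.

2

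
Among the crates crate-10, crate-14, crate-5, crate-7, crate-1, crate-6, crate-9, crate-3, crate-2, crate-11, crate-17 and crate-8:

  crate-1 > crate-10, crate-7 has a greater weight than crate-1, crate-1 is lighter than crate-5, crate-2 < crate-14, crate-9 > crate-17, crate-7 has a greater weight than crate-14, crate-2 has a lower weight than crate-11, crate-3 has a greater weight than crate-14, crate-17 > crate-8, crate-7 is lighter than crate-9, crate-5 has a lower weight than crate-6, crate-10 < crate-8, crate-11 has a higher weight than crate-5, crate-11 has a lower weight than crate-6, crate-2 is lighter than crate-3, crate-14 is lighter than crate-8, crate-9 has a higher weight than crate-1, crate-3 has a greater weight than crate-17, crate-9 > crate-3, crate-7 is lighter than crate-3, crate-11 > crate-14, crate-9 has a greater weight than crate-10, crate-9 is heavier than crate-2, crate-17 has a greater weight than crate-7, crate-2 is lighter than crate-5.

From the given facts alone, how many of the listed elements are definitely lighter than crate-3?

The elements the relations force below crate-3 are crate-2, crate-14, crate-10, crate-1, crate-7, crate-8, crate-17 — no chain reaches any other.
That is 7.

7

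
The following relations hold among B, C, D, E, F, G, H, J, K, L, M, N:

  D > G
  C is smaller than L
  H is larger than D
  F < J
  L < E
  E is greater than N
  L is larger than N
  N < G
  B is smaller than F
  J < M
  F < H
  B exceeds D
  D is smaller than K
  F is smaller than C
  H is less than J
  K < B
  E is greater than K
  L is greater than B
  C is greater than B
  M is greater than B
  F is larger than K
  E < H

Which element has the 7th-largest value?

The consecutive relations fix a unique order: N < G < D < K < B < F < C < L < E < H < J < M.
Counting 7 from the largest end gives F.

F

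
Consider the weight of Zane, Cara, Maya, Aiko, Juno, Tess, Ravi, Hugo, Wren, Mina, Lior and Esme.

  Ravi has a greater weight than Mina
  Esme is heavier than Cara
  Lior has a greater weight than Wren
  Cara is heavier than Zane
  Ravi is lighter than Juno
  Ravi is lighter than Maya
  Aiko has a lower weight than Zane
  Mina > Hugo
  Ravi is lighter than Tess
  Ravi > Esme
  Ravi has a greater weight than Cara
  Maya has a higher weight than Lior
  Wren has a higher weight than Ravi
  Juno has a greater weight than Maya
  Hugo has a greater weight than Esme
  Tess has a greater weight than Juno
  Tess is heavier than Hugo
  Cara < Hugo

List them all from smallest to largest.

Each adjacent pair is fixed by a given relation: Aiko < Zane; Zane < Cara; Cara < Esme; Esme < Hugo; Hugo < Mina; Mina < Ravi; Ravi < Wren; Wren < Lior; Lior < Maya; Maya < Juno; Juno < Tess. Chaining them end to end gives the full order.

Aiko < Zane < Cara < Esme < Hugo < Mina < Ravi < Wren < Lior < Maya < Juno < Tess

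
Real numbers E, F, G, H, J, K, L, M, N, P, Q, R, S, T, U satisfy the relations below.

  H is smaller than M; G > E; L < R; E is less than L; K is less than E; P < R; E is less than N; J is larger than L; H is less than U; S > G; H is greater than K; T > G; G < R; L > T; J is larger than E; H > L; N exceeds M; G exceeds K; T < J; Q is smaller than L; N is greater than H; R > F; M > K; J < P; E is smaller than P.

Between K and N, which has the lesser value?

Link the given pairs in sequence: K < E; E < G; G < T; T < L; L < H; H < M; M < N.
Chaining these gives K < E < G < T < L < H < M < N.
So K < N; K is the smaller of the two.

K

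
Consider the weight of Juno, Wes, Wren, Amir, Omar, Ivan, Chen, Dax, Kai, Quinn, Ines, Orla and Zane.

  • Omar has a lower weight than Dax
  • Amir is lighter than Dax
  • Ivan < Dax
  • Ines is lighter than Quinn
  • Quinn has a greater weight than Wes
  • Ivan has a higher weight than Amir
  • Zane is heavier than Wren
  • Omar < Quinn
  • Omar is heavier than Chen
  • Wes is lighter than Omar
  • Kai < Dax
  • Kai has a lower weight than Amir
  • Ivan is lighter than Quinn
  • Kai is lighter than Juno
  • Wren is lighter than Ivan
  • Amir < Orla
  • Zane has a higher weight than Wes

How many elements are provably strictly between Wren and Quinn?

Chaining upward from Wren reaches: Ivan, Zane, Dax.
Chaining downward from Quinn reaches: Kai, Amir, Ivan, Chen, Wes, Omar, Ines.
Strictly between Wren and Quinn are those in both lists: Ivan — 1 element.

1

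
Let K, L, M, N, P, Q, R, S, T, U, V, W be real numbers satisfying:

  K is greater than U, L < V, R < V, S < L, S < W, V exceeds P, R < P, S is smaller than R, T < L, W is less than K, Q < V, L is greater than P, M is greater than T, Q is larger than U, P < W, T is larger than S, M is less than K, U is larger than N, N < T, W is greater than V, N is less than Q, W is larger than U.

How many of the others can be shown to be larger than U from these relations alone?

4

The elements the relations force above U are Q, V, W, K — no chain reaches any other.
That is 4.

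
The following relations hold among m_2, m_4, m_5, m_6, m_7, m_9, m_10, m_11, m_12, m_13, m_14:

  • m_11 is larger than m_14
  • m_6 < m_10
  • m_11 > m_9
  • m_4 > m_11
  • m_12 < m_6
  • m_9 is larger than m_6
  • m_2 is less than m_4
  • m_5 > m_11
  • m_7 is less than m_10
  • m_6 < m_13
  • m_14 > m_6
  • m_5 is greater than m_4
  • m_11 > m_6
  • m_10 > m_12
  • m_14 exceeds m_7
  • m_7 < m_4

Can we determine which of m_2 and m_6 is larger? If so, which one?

Following every chain through m_2: above m_2 we get m_4, m_5.
m_6 is not reached, and no chain runs the other way from m_6 to m_2.
So the given relations leave the order of m_2 and m_6 undetermined.

undetermined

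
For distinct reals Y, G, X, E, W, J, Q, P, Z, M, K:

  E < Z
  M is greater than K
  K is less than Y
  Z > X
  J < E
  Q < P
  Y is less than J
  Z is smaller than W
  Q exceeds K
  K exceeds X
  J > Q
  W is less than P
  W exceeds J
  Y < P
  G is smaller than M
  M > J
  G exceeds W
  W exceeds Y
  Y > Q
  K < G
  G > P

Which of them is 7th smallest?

The consecutive relations fix a unique order: X < K < Q < Y < J < E < Z < W < P < G < M.
Counting 7 from the smallest end gives Z.

Z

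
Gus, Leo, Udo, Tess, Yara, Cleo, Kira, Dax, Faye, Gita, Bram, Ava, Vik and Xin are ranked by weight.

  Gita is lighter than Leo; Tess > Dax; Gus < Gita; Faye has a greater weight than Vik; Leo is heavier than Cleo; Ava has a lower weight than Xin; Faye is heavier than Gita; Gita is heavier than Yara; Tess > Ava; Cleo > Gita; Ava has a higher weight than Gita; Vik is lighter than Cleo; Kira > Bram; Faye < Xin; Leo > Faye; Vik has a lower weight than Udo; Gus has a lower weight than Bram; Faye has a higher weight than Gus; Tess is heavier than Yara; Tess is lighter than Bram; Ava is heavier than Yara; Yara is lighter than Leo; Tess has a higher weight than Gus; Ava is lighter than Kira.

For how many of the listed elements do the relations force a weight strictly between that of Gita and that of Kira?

3

The relations place Gita below Kira. An element lies strictly between them when it is forced above Gita and also forced below Kira.
Above Gita: {Ava, Faye, Cleo, Tess, Xin, Leo, Bram}. Below Kira: {Dax, Yara, Gus, Ava, Tess, Bram}.
Intersection: {Ava, Tess, Bram} — 3.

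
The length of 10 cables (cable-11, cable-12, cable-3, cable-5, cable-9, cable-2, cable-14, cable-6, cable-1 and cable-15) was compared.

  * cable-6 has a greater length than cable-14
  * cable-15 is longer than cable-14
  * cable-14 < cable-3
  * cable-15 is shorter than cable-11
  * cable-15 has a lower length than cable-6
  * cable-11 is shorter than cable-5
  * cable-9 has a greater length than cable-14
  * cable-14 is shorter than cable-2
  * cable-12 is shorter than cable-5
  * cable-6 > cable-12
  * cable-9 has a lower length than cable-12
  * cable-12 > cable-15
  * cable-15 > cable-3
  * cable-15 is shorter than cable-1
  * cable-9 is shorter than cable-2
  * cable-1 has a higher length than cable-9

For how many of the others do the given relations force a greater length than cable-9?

Directly above cable-9: cable-2, cable-12, cable-1.
One step further: cable-5, cable-6 (5 so far).
Nothing else is reachable above cable-9; 5 in all.

5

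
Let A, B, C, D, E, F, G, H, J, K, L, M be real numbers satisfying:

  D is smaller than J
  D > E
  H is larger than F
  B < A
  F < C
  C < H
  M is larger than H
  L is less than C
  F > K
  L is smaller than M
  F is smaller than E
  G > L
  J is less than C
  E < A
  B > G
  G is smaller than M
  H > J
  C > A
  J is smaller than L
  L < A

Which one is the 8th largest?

J

Piecing the relations together gives one ordering: K < F < E < D < J < L < G < B < A < C < H < M.
Counting 8 from the largest end gives J.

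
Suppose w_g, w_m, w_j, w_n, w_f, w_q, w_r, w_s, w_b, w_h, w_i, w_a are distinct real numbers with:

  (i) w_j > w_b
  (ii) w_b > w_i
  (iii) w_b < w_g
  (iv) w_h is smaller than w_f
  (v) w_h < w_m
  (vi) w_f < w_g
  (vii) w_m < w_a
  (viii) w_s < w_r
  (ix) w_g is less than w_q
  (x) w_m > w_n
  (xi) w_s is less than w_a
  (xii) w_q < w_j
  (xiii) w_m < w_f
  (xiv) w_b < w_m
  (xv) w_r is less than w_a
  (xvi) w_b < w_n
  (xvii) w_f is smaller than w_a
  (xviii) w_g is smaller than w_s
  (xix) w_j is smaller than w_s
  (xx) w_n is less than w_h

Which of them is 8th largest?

Piecing the relations together gives one ordering: w_i < w_b < w_n < w_h < w_m < w_f < w_g < w_q < w_j < w_s < w_r < w_a.
The 8th largest is w_m.

w_m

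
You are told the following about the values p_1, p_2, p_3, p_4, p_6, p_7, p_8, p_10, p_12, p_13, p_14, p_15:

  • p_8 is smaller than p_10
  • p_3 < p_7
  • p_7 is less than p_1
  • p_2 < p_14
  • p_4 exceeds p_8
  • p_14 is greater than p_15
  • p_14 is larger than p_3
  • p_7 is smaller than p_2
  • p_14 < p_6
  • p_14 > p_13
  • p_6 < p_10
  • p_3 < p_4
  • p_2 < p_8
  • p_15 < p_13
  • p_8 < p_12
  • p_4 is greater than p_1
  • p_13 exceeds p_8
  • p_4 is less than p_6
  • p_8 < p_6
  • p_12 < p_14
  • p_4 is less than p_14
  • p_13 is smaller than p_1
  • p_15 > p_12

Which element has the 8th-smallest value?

p_1

Piecing the relations together gives one ordering: p_3 < p_7 < p_2 < p_8 < p_12 < p_15 < p_13 < p_1 < p_4 < p_14 < p_6 < p_10.
Counting 8 from the smallest end gives p_1.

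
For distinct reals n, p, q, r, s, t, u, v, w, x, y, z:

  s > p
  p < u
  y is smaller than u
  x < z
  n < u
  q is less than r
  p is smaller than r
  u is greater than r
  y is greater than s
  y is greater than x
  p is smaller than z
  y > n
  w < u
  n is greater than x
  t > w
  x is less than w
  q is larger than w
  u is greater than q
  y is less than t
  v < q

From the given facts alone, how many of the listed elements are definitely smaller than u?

9

From u the given relations immediately reach p, w, n, y, q, r.
From those, x, s, v — 9 in total.
No other element is forced below u by the given relations, so the count is 9.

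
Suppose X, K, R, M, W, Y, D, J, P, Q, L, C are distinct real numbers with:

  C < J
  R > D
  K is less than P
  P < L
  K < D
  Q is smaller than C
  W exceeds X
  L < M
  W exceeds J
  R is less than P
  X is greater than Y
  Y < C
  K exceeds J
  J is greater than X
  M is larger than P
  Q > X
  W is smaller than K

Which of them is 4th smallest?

C

Chaining the given pairs: Y < X < Q < C < J < W < K < D < R < P < L < M.
The 4th smallest is C.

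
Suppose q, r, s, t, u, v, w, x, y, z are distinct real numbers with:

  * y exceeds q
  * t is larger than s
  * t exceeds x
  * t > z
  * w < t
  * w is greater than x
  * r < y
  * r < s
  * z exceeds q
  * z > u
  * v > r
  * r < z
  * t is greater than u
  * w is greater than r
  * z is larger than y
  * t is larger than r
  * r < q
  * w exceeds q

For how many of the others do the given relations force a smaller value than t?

Directly below t: u, r, x, s, w, z.
One step further: q, y (8 so far).
Nothing else is reachable below t; 8 in all.

8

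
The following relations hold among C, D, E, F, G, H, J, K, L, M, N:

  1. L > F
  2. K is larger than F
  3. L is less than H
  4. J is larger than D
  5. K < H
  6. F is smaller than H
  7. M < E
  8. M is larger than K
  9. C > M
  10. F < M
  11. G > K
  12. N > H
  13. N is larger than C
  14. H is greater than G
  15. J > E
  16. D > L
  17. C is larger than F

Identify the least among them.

F

K is not least since F < K; L is not least since F < L; D is not least since L < D; G is not least since K < G; H is not least since K < H; M is not least since F < M; C is not least since F < C; E is not least since M < E; N is not least since C < N; J is not least since E < J.
Only F has nothing below it, so F is the least.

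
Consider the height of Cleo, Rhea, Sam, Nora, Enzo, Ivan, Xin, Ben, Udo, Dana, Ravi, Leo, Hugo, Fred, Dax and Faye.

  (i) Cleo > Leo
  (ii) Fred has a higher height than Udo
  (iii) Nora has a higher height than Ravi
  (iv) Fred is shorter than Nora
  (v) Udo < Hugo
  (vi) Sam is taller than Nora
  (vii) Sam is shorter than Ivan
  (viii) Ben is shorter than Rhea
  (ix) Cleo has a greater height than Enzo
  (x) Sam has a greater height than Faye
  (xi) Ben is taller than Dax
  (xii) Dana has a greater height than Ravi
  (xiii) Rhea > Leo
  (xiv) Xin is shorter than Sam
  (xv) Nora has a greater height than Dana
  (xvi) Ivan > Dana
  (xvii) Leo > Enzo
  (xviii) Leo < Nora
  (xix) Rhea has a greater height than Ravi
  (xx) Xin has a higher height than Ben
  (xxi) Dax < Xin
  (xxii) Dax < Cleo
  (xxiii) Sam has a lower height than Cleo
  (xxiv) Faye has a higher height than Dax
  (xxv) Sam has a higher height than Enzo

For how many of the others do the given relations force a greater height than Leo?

The elements the relations force above Leo are Nora, Rhea, Sam, Ivan, Cleo — no chain reaches any other.
That is 5.

5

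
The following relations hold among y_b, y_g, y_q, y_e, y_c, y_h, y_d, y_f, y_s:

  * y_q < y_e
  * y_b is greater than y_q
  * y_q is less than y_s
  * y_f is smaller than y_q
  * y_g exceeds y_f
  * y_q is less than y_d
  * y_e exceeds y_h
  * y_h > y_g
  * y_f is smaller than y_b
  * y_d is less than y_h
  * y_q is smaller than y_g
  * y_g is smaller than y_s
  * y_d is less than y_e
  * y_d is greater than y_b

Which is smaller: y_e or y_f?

y_f

y_f < y_q and y_q < y_b give y_f < y_b.
Then y_b < y_d extends the chain to y_d.
With y_d < y_h: y_f < y_q < y_b < y_d < y_h.
Then y_h < y_e extends the chain to y_e.
So y_f < y_e; y_f is the smaller of the two.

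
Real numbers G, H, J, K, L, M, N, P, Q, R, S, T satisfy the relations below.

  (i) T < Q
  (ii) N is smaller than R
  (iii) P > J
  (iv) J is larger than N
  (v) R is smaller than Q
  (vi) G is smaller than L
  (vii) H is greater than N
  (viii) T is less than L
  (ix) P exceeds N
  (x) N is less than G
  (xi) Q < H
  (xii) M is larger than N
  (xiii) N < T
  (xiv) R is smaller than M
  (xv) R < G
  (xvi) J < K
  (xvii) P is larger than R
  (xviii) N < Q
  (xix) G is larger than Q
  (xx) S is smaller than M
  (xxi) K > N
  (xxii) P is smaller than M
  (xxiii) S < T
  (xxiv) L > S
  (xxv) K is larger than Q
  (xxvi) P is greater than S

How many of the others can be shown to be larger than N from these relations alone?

10

Directly above N: R, J, T, Q, P, G, M, K, H.
One step further: L (10 so far).
Nothing else is reachable above N; 10 in all.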